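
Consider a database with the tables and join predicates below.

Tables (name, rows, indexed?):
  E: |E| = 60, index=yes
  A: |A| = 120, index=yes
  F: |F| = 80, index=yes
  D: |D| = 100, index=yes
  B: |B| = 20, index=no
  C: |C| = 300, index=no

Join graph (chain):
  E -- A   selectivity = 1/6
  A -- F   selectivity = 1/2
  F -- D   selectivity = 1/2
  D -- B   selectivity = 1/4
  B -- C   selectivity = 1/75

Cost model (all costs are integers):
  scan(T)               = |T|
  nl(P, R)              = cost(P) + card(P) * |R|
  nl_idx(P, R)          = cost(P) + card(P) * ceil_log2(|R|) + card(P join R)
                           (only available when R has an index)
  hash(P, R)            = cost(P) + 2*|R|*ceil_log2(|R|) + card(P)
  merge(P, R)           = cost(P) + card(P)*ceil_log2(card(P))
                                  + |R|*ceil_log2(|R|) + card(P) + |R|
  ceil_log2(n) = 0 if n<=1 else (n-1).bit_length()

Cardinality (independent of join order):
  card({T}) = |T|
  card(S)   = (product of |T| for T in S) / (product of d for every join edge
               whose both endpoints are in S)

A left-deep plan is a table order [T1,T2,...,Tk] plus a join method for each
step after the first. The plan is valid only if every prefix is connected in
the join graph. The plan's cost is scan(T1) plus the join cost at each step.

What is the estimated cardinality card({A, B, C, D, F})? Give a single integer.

Tables in S: A(120), B(20), C(300), D(100), F(80)
Edges inside S: A-F(d=2), F-D(d=2), D-B(d=4), B-C(d=75)
numerator = 120 * 20 * 300 * 100 * 80 = 5760000000
denominator = 2 * 2 * 4 * 75 = 1200
card(S) = 5760000000 / 1200 = 4800000

4800000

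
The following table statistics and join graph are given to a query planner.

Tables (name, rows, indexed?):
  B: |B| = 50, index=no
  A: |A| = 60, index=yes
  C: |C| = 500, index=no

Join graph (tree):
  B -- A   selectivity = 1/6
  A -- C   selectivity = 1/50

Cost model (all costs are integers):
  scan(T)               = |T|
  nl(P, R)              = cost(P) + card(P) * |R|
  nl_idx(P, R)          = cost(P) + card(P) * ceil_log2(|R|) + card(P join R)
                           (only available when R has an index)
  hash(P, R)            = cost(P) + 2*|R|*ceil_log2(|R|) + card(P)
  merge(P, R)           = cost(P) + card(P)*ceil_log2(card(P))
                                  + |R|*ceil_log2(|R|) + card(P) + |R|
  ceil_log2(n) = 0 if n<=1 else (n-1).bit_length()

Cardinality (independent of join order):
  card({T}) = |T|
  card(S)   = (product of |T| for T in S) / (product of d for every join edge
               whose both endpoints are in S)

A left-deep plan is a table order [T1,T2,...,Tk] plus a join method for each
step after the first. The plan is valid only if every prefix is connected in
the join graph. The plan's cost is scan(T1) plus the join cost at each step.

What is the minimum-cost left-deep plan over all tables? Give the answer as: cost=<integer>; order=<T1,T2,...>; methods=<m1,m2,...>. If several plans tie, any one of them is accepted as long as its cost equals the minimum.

cost=2920; order=C,A,B; methods=hash,hash

Selinger DP (subsets sized 1..n):
  {B}: scan cost=50, card=50
  {A}: scan cost=60, card=60
  {C}: scan cost=500, card=500
  {AB}: card=500; try (B,hash)→720, (A,hash)→820, (A,merge)→820, (B,merge)→830, (A,nl_idx)→850, (A,nl)→3050 …(+1); best=720 via (B,hash)
  {AC}: card=600; try (A,hash)→1720, (A,nl_idx)→4100, (C,merge)→5480, (A,merge)→5920, (C,hash)→9120, (C,nl)→30060 …(+1); best=1720 via (A,hash)
  {ABC}: card=5000; try (B,hash)→2920, (B,merge)→8670, (C,hash)→10220, (C,merge)→10720, (B,nl)→31720, (C,nl)→250720; best=2920 via (B,hash)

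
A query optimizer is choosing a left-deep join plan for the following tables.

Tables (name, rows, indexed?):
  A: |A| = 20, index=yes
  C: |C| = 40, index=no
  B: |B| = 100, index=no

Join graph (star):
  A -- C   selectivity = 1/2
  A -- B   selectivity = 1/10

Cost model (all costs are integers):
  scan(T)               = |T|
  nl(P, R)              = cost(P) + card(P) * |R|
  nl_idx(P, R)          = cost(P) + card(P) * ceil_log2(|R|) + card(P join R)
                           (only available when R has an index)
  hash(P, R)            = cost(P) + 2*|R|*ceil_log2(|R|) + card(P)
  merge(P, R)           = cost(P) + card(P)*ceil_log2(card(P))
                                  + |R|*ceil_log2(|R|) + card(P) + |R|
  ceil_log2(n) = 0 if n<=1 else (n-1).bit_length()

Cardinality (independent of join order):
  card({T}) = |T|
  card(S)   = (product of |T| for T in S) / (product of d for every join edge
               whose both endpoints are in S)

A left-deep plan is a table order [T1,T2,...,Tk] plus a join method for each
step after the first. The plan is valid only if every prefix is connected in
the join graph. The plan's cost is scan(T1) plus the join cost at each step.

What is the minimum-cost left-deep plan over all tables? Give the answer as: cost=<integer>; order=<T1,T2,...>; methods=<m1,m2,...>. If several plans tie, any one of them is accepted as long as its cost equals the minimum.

cost=1080; order=B,A,C; methods=hash,hash

Selinger DP (subsets sized 1..n):
  {A}: scan cost=20, card=20
  {C}: scan cost=40, card=40
  {B}: scan cost=100, card=100
  {AC}: card=400; try (A,hash)→280, (C,merge)→420, (A,merge)→440, (C,hash)→520, (A,nl_idx)→640, (C,nl)→820 …(+1); best=280 via (A,hash)
  {AB}: card=200; try (A,hash)→400, (A,nl_idx)→800, (B,merge)→940, (A,merge)→1020, (B,hash)→1440, (B,nl)→2020 …(+1); best=400 via (A,hash)
  {ABC}: card=4000; try (C,hash)→1080, (B,hash)→2080, (C,merge)→2480, (B,merge)→5080, (C,nl)→8400, (B,nl)→40280; best=1080 via (C,hash)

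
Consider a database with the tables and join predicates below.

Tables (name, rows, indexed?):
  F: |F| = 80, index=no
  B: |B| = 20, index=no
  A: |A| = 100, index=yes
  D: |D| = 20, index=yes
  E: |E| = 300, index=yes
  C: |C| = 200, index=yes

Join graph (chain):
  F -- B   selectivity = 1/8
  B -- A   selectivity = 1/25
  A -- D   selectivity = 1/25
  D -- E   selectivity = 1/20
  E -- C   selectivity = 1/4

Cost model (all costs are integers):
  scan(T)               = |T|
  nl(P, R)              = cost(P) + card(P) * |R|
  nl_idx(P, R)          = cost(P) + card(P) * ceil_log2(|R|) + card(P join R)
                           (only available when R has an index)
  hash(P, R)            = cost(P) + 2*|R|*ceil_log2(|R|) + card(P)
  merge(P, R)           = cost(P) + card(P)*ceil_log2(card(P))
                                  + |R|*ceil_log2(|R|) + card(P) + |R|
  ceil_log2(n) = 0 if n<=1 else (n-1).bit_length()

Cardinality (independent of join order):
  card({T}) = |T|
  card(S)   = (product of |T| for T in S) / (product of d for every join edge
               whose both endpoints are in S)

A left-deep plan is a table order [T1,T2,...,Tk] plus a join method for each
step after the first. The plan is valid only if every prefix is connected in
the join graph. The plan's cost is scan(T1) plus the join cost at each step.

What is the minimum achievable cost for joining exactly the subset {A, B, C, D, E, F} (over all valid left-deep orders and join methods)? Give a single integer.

Selinger DP over subsets of {A,B,C,D,E,F}:
  {F}: scan cost=80, card=80
  {B}: scan cost=20, card=20
  {A}: scan cost=100, card=100
  {D}: scan cost=20, card=20
  {E}: scan cost=300, card=300
  {C}: scan cost=200, card=200
  {BF}: card=200; try (B,hash)→360, (F,merge)→780, (B,merge)→840, (F,hash)→1160, (F,nl)→1620, (B,nl)→1680; best=360 via (B,hash)
  {AB}: card=80; try (A,nl_idx)→240, (B,hash)→400, (A,merge)→940, (B,merge)→1020, (A,hash)→1440, (A,nl)→2020 …(+1); best=240 via (A,nl_idx)
  {AD}: card=80; try (A,nl_idx)→240, (D,hash)→400, (D,nl_idx)→680, (A,merge)→940, (D,merge)→1020, (A,hash)→1440 …(+2); best=240 via (A,nl_idx)
  {DE}: card=300; try (E,nl_idx)→500, (D,hash)→800, (D,nl_idx)→2100, (E,merge)→3140, (D,merge)→3420, (E,hash)→5440 …(+2); best=500 via (E,nl_idx)
  {CE}: card=15000; try (C,hash)→3800, (E,merge)→5000, (C,merge)→5100, (E,hash)→5800, (E,nl_idx)→17000, (C,nl_idx)→17700 …(+2); best=3800 via (C,hash)
  {ABF}: card=800; try (F,hash)→1440, (F,merge)→1520, (A,hash)→1960, (A,nl_idx)→2560, (A,merge)→2960, (F,nl)→6640 …(+1); best=1440 via (F,hash)
  {ABD}: card=64; try (D,hash)→520, (B,hash)→520, (D,nl_idx)→704, (D,merge)→1000, (B,merge)→1000, (D,nl)→1840 …(+1); best=520 via (D,hash)
  {ADE}: card=1200; try (E,nl_idx)→2160, (A,hash)→2200, (A,nl_idx)→3800, (E,merge)→3880, (A,merge)→4300, (E,hash)→5720 …(+2); best=2160 via (E,nl_idx)
  {CDE}: card=15000; try (C,hash)→4000, (C,merge)→5300, (C,nl_idx)→17900, (D,hash)→19000, (C,nl)→60500, (D,nl_idx)→93800 …(+2); best=4000 via (C,hash)
  {ABDF}: card=640; try (F,merge)→1608, (F,hash)→1704, (D,hash)→2440, (F,nl)→5640, (D,nl_idx)→6080, (D,merge)→10360 …(+1); best=1608 via (F,merge)
  {ABDE}: card=960; try (E,nl_idx)→2056, (B,hash)→3560, (E,merge)→3968, (E,hash)→5984, (B,merge)→16680, (E,nl)→19720 …(+1); best=2056 via (E,nl_idx)
  {ACDE}: card=60000; try (C,hash)→6560, (C,merge)→18360, (A,hash)→20400, (C,nl_idx)→71760, (A,nl_idx)→169000, (A,merge)→229800 …(+2); best=6560 via (C,hash)
  {ABDEF}: card=9600; try (F,hash)→4136, (E,hash)→7648, (E,merge)→11648, (F,merge)→13256, (E,nl_idx)→16968, (F,nl)→78856 …(+1); best=4136 via (F,hash)
  {ABCDE}: card=48000; try (C,hash)→6216, (C,merge)→14416, (C,nl_idx)→57736, (B,hash)→66760, (C,nl)→194056, (B,merge)→1026680 …(+1); best=6216 via (C,hash)
  {ABCDEF}: card=480000; try (C,hash)→16936, (F,hash)→55336, (C,merge)→149936, (C,nl_idx)→560936, (F,merge)→822856, (C,nl)→1924136 …(+1); best=16936 via (C,hash)

16936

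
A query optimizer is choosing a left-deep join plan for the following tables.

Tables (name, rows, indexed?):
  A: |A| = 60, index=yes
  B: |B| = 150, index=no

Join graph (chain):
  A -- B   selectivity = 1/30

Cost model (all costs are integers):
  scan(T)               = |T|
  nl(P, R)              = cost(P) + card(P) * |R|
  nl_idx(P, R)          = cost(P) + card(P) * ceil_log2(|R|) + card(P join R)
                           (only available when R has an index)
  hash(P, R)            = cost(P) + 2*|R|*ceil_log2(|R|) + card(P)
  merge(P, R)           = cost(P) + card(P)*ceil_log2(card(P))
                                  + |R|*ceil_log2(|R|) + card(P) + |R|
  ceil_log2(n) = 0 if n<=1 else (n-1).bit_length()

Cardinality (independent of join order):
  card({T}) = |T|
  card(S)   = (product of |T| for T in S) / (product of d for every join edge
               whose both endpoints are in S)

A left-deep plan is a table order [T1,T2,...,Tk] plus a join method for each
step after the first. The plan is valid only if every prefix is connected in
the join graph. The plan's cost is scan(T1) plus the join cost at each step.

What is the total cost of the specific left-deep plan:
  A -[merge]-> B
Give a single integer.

1830

step 1: scan A: cost=60, card=60
step 2: join B via merge
    card(P join B) = 60*150/(30) = 300
    cost = 60 + 60*6 + 150*8 + 60 + 150 = 1830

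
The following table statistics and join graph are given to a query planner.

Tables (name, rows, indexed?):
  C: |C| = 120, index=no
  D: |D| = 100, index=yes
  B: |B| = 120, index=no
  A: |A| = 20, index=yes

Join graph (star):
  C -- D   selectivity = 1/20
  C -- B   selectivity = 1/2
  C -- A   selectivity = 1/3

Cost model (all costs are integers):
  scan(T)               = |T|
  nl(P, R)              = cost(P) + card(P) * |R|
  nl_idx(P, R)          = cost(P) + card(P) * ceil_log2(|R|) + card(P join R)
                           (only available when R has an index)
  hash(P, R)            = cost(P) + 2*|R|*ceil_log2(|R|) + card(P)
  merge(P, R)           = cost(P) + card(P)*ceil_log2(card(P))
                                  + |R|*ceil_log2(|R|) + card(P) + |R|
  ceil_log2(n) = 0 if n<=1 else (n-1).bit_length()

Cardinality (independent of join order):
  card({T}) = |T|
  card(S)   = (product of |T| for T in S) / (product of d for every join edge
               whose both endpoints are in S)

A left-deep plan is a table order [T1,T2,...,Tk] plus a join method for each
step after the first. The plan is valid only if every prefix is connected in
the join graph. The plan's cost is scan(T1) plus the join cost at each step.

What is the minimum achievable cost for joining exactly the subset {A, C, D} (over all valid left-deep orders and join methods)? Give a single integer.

2360

Selinger DP over subsets of {A,C,D}:
  {C}: scan cost=120, card=120
  {D}: scan cost=100, card=100
  {A}: scan cost=20, card=20
  {CD}: card=600; try (D,nl_idx)→1560, (D,hash)→1640, (C,merge)→1860, (D,merge)→1880, (C,hash)→1880, (C,nl)→12100 …(+1); best=1560 via (D,nl_idx)
  {AC}: card=800; try (A,hash)→440, (C,merge)→1100, (A,merge)→1200, (A,nl_idx)→1520, (C,hash)→1720, (C,nl)→2420 …(+1); best=440 via (A,hash)
  {ACD}: card=4000; try (A,hash)→2360, (D,hash)→2640, (A,merge)→8280, (A,nl_idx)→8560, (D,merge)→10040, (D,nl_idx)→10040 …(+2); best=2360 via (A,hash)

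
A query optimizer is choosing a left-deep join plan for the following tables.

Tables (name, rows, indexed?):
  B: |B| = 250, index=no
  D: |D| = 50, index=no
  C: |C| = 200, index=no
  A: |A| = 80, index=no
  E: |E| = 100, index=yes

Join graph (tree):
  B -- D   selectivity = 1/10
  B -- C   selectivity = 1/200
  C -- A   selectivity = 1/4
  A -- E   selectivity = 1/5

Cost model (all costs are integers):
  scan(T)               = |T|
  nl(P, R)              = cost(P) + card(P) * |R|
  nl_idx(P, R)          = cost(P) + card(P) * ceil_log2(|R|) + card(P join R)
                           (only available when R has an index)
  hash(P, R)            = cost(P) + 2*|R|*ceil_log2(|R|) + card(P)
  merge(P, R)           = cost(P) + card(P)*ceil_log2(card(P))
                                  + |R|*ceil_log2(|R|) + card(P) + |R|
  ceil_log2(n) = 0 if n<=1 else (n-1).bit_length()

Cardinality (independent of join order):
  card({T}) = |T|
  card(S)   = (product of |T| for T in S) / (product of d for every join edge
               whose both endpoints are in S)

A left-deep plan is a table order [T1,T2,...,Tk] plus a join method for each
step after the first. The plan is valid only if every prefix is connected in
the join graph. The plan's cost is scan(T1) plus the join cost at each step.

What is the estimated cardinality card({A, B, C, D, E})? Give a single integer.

500000

Tables in S: A(80), B(250), C(200), D(50), E(100)
Edges inside S: B-D(d=10), B-C(d=200), C-A(d=4), A-E(d=5)
numerator = 80 * 250 * 200 * 50 * 100 = 20000000000
denominator = 10 * 200 * 4 * 5 = 40000
card(S) = 20000000000 / 40000 = 500000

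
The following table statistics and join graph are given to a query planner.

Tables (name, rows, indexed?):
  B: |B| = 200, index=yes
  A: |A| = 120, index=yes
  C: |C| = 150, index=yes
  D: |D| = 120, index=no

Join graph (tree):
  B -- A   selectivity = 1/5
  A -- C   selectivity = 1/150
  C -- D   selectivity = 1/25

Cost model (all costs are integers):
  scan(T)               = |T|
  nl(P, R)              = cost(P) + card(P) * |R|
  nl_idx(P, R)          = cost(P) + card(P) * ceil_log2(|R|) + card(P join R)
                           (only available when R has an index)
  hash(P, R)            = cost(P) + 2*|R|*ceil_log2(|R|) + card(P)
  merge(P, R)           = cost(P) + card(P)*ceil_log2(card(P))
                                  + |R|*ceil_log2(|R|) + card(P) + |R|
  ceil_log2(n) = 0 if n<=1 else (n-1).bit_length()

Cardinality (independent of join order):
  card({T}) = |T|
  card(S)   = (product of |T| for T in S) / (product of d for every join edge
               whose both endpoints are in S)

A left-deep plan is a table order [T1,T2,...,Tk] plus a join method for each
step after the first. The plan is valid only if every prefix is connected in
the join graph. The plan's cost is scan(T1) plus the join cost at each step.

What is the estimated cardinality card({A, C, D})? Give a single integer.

576

Tables in S: A(120), C(150), D(120)
Edges inside S: A-C(d=150), C-D(d=25)
numerator = 120 * 150 * 120 = 2160000
denominator = 150 * 25 = 3750
card(S) = 2160000 / 3750 = 576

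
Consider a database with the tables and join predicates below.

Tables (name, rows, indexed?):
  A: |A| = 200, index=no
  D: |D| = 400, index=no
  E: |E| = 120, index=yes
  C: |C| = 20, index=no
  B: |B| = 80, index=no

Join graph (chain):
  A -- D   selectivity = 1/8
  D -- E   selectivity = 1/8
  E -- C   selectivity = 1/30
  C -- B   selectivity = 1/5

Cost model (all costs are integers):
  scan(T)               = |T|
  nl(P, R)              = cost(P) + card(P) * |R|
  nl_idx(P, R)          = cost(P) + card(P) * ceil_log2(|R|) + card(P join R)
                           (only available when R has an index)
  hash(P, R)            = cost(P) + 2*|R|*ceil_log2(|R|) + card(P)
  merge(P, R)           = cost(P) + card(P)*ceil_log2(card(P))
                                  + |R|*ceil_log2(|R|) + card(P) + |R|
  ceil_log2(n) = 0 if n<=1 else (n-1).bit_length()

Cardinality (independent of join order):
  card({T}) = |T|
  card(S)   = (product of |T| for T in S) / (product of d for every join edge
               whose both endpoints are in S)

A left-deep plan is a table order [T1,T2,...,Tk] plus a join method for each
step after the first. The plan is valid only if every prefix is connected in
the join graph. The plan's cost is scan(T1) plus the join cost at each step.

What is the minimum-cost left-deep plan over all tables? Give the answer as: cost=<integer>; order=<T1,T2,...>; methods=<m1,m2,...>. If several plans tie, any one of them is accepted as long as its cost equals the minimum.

Selinger DP (subsets sized 1..n):
  {A}: scan cost=200, card=200
  {D}: scan cost=400, card=400
  {E}: scan cost=120, card=120
  {C}: scan cost=20, card=20
  {B}: scan cost=80, card=80
  {AD}: card=10000; try (A,hash)→4000, (D,merge)→6000, (A,merge)→6200, (D,hash)→7600, (D,nl)→80200, (A,nl)→80400; best=4000 via (A,hash)
  {DE}: card=6000; try (E,hash)→2480, (D,merge)→5080, (E,merge)→5360, (D,hash)→7440, (E,nl_idx)→9200, (D,nl)→48120 …(+1); best=2480 via (E,hash)
  {CE}: card=80; try (E,nl_idx)→240, (C,hash)→440, (E,merge)→1100, (C,merge)→1200, (E,hash)→1720, (E,nl)→2420 …(+1); best=240 via (E,nl_idx)
  {BC}: card=320; try (C,hash)→360, (B,merge)→780, (C,merge)→840, (B,hash)→1160, (B,nl)→1620, (C,nl)→1680; best=360 via (C,hash)
  {ADE}: card=150000; try (A,hash)→11680, (E,hash)→15680, (A,merge)→88280, (E,merge)→154960, (E,nl_idx)→224000, (A,nl)→1202480 …(+1); best=11680 via (A,hash)
  {CDE}: card=4000; try (D,merge)→4880, (D,hash)→7520, (C,hash)→8680, (D,nl)→32240, (C,merge)→86600, (C,nl)→122480; best=4880 via (D,merge)
  {BCE}: card=1280; try (B,hash)→1440, (B,merge)→1520, (E,hash)→2360, (E,nl_idx)→3880, (E,merge)→4520, (B,nl)→6640 …(+1); best=1440 via (B,hash)
  {ACDE}: card=100000; try (A,hash)→12080, (A,merge)→58680, (C,hash)→161880, (A,nl)→804880, (C,merge)→2861800, (C,nl)→3011680; best=12080 via (A,hash)
  {BCDE}: card=64000; try (D,hash)→9920, (B,hash)→10000, (D,merge)→20800, (B,merge)→57520, (B,nl)→324880, (D,nl)→513440; best=9920 via (D,hash)
  {ABCDE}: card=1600000; try (A,hash)→77120, (B,hash)→113200, (A,merge)→1099720, (B,merge)→1812720, (B,nl)→8012080, (A,nl)→12809920; best=77120 via (A,hash)

cost=77120; order=C,E,B,D,A; methods=nl_idx,hash,hash,hash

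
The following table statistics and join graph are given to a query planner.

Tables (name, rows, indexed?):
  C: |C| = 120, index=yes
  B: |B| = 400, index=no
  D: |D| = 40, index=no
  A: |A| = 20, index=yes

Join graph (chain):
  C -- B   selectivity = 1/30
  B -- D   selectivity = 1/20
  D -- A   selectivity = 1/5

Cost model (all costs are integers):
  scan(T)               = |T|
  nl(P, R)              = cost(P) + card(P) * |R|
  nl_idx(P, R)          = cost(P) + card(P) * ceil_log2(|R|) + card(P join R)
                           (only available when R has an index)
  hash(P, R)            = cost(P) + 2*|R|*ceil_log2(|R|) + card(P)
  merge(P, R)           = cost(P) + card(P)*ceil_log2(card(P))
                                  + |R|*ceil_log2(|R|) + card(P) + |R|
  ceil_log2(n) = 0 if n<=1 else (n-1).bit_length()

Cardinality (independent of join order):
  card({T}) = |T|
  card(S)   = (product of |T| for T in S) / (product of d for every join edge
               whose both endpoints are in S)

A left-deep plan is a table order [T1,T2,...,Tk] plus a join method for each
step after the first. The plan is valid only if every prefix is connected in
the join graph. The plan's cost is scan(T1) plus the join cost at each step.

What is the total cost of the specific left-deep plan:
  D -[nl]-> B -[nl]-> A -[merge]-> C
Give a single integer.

step 1: scan D: cost=40, card=40
step 2: join B via nl
    card(P join B) = 40*400/(20) = 800
    cost = 40 + 40*400 = 16040
step 3: join A via nl
    card(P join A) = 800*20/(5) = 3200
    cost = 16040 + 800*20 = 32040
step 4: join C via merge
    card(P join C) = 3200*120/(30) = 12800
    cost = 32040 + 3200*12 + 120*7 + 3200 + 120 = 74600

74600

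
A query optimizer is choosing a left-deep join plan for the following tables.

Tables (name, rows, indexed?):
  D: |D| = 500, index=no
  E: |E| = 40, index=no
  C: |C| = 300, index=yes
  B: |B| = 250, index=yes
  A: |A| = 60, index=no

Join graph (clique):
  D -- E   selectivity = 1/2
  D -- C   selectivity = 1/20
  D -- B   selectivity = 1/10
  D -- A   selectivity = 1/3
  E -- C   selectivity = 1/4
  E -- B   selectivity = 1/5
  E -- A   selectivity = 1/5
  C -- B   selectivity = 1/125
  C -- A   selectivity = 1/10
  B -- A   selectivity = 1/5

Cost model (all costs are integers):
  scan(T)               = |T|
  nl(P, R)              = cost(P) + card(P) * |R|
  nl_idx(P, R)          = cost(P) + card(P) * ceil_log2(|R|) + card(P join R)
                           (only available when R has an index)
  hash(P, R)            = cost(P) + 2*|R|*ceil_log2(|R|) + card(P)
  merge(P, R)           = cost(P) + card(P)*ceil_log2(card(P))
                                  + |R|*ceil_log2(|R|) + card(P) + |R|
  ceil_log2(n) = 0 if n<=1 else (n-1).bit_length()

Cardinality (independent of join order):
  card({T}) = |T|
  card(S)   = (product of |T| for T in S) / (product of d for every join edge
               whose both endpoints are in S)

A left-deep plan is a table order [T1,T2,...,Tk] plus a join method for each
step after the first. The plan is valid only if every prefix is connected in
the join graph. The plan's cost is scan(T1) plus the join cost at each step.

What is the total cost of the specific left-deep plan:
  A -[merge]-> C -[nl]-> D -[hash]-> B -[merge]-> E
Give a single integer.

step 1: scan A: cost=60, card=60
step 2: join C via merge
    card(P join C) = 60*300/(10) = 1800
    cost = 60 + 60*6 + 300*9 + 60 + 300 = 3480
step 3: join D via nl
    card(P join D) = 1800*500/(20*3) = 15000
    cost = 3480 + 1800*500 = 903480
step 4: join B via hash
    card(P join B) = 15000*250/(10*125*5) = 600
    cost = 903480 + 2*250*8 + 15000 = 922480
step 5: join E via merge
    card(P join E) = 600*40/(2*4*5*5) = 120
    cost = 922480 + 600*10 + 40*6 + 600 + 40 = 929360

929360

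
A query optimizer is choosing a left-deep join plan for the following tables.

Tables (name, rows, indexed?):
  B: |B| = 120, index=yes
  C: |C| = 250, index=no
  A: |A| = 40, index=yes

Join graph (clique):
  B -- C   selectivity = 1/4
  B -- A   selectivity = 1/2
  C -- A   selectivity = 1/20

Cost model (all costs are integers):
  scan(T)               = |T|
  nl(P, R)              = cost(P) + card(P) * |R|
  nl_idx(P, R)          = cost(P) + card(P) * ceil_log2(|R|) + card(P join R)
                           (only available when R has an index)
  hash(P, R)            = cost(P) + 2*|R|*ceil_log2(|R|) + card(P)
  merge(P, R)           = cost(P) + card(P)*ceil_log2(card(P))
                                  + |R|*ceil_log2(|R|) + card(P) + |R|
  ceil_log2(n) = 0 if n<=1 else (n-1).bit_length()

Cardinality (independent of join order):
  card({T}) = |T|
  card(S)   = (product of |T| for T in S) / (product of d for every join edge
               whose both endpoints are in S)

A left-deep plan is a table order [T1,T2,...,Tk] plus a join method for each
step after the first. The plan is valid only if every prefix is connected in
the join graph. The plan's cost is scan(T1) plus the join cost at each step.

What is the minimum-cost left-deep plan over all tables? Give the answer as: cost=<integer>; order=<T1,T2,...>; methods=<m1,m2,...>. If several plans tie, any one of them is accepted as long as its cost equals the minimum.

cost=3160; order=C,A,B; methods=hash,hash

Selinger DP (subsets sized 1..n):
  {B}: scan cost=120, card=120
  {C}: scan cost=250, card=250
  {A}: scan cost=40, card=40
  {BC}: card=7500; try (B,hash)→2180, (C,merge)→3330, (B,merge)→3460, (C,hash)→4240, (B,nl_idx)→9500, (C,nl)→30120 …(+1); best=2180 via (B,hash)
  {AB}: card=2400; try (A,hash)→720, (B,merge)→1280, (A,merge)→1360, (B,hash)→1760, (B,nl_idx)→2720, (A,nl_idx)→3240 …(+2); best=720 via (A,hash)
  {AC}: card=500; try (A,hash)→980, (A,nl_idx)→2250, (C,merge)→2570, (A,merge)→2780, (C,hash)→4080, (C,nl)→10040 …(+1); best=980 via (A,hash)
  {ABC}: card=7500; try (B,hash)→3160, (B,merge)→6940, (C,hash)→7120, (A,hash)→10160, (B,nl_idx)→11980, (C,merge)→34170 …(+5); best=3160 via (B,hash)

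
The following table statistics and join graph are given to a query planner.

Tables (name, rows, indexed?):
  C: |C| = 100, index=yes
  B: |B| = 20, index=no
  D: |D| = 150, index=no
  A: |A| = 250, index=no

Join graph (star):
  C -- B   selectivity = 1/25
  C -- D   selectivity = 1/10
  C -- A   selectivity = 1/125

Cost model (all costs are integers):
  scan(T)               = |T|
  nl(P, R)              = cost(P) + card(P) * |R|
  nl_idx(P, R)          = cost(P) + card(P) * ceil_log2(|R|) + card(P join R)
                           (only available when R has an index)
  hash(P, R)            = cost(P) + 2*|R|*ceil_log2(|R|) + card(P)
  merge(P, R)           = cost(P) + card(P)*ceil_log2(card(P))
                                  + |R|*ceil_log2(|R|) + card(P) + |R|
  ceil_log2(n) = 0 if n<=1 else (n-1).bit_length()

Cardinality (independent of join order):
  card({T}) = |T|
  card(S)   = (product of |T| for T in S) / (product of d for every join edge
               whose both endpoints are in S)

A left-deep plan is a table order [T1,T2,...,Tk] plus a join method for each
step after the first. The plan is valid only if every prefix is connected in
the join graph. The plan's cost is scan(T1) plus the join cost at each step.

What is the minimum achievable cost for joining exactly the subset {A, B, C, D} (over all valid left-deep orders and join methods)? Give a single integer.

4860

Selinger DP over subsets of {A,B,C,D}:
  {C}: scan cost=100, card=100
  {B}: scan cost=20, card=20
  {D}: scan cost=150, card=150
  {A}: scan cost=250, card=250
  {BC}: card=80; try (C,nl_idx)→240, (B,hash)→400, (C,merge)→940, (B,merge)→1020, (C,hash)→1440, (C,nl)→2020 …(+1); best=240 via (C,nl_idx)
  {CD}: card=1500; try (C,hash)→1700, (D,merge)→2250, (C,merge)→2300, (D,hash)→2600, (C,nl_idx)→2700, (D,nl)→15100 …(+1); best=1700 via (C,hash)
  {AC}: card=200; try (C,hash)→1900, (C,nl_idx)→2200, (A,merge)→3150, (C,merge)→3300, (A,hash)→4200, (A,nl)→25100 …(+1); best=1900 via (C,hash)
  {BCD}: card=1200; try (D,merge)→2230, (D,hash)→2720, (B,hash)→3400, (D,nl)→12240, (B,merge)→19820, (B,nl)→31700; best=2230 via (D,merge)
  {ABC}: card=160; try (B,hash)→2300, (A,merge)→3130, (B,merge)→3820, (A,hash)→4320, (B,nl)→5900, (A,nl)→20240; best=2300 via (B,hash)
  {ACD}: card=3000; try (D,hash)→4500, (D,merge)→5050, (A,hash)→7200, (A,merge)→21950, (D,nl)→31900, (A,nl)→376700; best=4500 via (D,hash)
  {ABCD}: card=2400; try (D,hash)→4860, (D,merge)→5090, (A,hash)→7430, (B,hash)→7700, (A,merge)→18880, (D,nl)→26300 …(+3); best=4860 via (D,hash)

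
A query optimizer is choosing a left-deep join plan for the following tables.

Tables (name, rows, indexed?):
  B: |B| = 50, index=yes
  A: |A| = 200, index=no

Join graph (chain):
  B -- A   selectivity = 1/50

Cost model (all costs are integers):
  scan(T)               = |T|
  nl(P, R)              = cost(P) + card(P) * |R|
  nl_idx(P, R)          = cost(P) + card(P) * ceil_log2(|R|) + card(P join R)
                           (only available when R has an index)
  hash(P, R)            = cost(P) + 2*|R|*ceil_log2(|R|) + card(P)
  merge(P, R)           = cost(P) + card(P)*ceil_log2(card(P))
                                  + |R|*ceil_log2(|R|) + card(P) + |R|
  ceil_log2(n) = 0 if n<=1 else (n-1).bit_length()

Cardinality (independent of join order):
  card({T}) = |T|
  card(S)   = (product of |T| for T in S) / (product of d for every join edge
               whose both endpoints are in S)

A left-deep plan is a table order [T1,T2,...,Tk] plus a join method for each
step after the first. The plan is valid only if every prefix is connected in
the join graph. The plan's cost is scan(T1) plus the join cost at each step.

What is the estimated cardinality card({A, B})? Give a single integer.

Tables in S: A(200), B(50)
Edges inside S: B-A(d=50)
numerator = 200 * 50 = 10000
denominator = 50 = 50
card(S) = 10000 / 50 = 200

200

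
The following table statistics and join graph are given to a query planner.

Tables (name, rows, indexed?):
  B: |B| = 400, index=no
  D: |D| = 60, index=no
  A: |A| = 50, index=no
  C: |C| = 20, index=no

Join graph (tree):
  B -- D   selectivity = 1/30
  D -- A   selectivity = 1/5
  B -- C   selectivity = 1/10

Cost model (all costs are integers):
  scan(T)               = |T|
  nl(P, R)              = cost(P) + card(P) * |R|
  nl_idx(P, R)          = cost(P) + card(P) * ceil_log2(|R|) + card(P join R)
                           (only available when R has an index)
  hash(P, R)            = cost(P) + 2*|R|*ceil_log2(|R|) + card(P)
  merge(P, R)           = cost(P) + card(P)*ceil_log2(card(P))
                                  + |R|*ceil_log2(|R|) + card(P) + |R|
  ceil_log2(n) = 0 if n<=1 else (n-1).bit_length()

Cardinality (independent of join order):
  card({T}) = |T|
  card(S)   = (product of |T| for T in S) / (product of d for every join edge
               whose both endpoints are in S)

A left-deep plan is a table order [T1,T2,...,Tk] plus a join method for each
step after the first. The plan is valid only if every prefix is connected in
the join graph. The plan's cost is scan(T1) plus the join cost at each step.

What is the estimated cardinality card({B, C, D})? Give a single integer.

Tables in S: B(400), C(20), D(60)
Edges inside S: B-D(d=30), B-C(d=10)
numerator = 400 * 20 * 60 = 480000
denominator = 30 * 10 = 300
card(S) = 480000 / 300 = 1600

1600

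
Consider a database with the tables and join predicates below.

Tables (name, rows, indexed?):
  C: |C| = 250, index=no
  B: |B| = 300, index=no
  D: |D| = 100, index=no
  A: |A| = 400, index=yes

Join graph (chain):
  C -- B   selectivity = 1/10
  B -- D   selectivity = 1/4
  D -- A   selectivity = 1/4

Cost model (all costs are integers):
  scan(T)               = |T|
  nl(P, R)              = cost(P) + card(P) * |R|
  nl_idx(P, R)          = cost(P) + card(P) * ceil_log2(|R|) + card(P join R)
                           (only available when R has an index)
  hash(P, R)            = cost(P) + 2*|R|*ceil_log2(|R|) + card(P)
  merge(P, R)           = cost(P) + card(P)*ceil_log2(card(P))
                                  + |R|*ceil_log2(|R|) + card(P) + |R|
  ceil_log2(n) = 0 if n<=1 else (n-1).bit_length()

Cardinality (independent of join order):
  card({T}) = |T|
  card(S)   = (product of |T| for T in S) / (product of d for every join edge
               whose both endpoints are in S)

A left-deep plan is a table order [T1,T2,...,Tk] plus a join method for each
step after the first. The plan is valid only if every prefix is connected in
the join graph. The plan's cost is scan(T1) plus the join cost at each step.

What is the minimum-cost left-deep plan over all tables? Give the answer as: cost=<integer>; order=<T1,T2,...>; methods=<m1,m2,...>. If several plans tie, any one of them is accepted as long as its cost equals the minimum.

cost=208200; order=B,C,D,A; methods=hash,hash,hash

Selinger DP (subsets sized 1..n):
  {C}: scan cost=250, card=250
  {B}: scan cost=300, card=300
  {D}: scan cost=100, card=100
  {A}: scan cost=400, card=400
  {BC}: card=7500; try (C,hash)→4600, (B,merge)→5500, (C,merge)→5550, (B,hash)→5900, (B,nl)→75250, (C,nl)→75300; best=4600 via (C,hash)
  {BD}: card=7500; try (D,hash)→2000, (B,merge)→3900, (D,merge)→4100, (B,hash)→5600, (B,nl)→30100, (D,nl)→30300; best=2000 via (D,hash)
  {AD}: card=10000; try (D,hash)→2200, (A,merge)→4900, (D,merge)→5200, (A,hash)→7400, (A,nl_idx)→11000, (A,nl)→40100 …(+1); best=2200 via (D,hash)
  {BCD}: card=187500; try (D,hash)→13500, (C,hash)→13500, (C,merge)→109250, (D,merge)→110400, (D,nl)→754600, (C,nl)→1877000; best=13500 via (D,hash)
  {ABD}: card=750000; try (A,hash)→16700, (B,hash)→17600, (A,merge)→111000, (B,merge)→155200, (A,nl_idx)→819500, (A,nl)→3002000 …(+1); best=16700 via (A,hash)
  {ABCD}: card=18750000; try (A,hash)→208200, (C,hash)→770700, (A,merge)→3580000, (C,merge)→15768950, (A,nl_idx)→20451000, (A,nl)→75013500 …(+1); best=208200 via (A,hash)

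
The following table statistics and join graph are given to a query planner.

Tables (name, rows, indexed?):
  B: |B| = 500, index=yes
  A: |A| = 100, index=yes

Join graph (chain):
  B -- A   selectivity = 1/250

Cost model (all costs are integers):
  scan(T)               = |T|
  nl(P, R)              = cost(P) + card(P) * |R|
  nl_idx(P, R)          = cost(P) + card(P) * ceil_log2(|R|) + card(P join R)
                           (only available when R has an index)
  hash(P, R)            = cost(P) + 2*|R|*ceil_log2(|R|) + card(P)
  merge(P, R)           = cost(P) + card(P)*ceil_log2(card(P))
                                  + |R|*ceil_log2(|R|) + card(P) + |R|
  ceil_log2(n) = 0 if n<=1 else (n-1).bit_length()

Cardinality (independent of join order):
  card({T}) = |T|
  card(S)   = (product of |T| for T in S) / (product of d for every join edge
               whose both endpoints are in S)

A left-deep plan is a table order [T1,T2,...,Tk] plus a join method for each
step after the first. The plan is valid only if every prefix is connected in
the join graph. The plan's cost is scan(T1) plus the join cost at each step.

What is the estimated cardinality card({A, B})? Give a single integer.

Tables in S: A(100), B(500)
Edges inside S: B-A(d=250)
numerator = 100 * 500 = 50000
denominator = 250 = 250
card(S) = 50000 / 250 = 200

200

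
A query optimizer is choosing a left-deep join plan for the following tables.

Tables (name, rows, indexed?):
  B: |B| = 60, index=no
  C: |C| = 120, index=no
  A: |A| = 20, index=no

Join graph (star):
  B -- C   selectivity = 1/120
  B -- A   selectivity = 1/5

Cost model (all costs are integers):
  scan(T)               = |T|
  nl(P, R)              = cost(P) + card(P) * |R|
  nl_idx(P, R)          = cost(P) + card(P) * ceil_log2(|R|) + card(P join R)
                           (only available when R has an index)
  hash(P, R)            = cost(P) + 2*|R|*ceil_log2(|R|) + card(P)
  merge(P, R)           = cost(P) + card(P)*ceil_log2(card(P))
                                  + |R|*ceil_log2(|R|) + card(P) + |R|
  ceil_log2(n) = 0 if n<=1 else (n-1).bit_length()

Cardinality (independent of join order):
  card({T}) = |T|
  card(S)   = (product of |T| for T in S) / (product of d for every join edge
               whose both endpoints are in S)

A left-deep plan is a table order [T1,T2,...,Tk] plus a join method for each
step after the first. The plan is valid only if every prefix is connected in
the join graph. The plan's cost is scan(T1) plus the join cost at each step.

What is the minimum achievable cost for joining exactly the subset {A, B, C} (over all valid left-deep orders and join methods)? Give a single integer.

Selinger DP over subsets of {A,B,C}:
  {B}: scan cost=60, card=60
  {C}: scan cost=120, card=120
  {A}: scan cost=20, card=20
  {BC}: card=60; try (B,hash)→960, (C,merge)→1440, (B,merge)→1500, (C,hash)→1800, (C,nl)→7260, (B,nl)→7320; best=960 via (B,hash)
  {AB}: card=240; try (A,hash)→320, (B,merge)→560, (A,merge)→600, (B,hash)→760, (B,nl)→1220, (A,nl)→1260; best=320 via (A,hash)
  {ABC}: card=240; try (A,hash)→1220, (A,merge)→1500, (A,nl)→2160, (C,hash)→2240, (C,merge)→3440, (C,nl)→29120; best=1220 via (A,hash)

1220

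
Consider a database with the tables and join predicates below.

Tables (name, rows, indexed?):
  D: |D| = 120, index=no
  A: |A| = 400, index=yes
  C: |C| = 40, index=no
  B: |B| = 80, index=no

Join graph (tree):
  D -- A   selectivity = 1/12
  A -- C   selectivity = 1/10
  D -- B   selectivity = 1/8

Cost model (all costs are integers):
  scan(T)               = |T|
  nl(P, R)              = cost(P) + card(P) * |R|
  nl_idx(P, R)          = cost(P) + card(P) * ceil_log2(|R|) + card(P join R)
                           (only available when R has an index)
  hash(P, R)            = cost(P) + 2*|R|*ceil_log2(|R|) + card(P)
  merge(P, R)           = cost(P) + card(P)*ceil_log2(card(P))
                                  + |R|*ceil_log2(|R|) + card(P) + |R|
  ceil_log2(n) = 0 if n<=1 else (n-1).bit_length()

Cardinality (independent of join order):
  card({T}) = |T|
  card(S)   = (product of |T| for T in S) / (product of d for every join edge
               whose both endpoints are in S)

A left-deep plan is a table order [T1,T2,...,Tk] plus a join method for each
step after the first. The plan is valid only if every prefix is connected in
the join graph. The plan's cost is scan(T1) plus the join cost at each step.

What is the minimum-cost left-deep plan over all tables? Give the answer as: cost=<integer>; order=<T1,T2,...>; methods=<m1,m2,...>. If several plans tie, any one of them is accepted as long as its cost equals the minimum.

Selinger DP (subsets sized 1..n):
  {D}: scan cost=120, card=120
  {A}: scan cost=400, card=400
  {C}: scan cost=40, card=40
  {B}: scan cost=80, card=80
  {AD}: card=4000; try (D,hash)→2480, (A,merge)→5080, (A,nl_idx)→5200, (D,merge)→5360, (A,hash)→7440, (A,nl)→48120 …(+1); best=2480 via (D,hash)
  {BD}: card=1200; try (B,hash)→1360, (D,merge)→1680, (B,merge)→1720, (D,hash)→1840, (D,nl)→9680, (B,nl)→9720; best=1360 via (B,hash)
  {AC}: card=1600; try (C,hash)→1280, (A,nl_idx)→2000, (A,merge)→4320, (C,merge)→4680, (A,hash)→7280, (A,nl)→16040 …(+1); best=1280 via (C,hash)
  {ACD}: card=16000; try (D,hash)→4560, (C,hash)→6960, (D,merge)→21440, (C,merge)→54760, (C,nl)→162480, (D,nl)→193280; best=4560 via (D,hash)
  {ABD}: card=40000; try (B,hash)→7600, (A,hash)→9760, (A,merge)→19760, (A,nl_idx)→52160, (B,merge)→55120, (B,nl)→322480 …(+1); best=7600 via (B,hash)
  {ABCD}: card=160000; try (B,hash)→21680, (C,hash)→48080, (B,merge)→245200, (C,merge)→687880, (B,nl)→1284560, (C,nl)→1607600; best=21680 via (B,hash)

cost=21680; order=A,C,D,B; methods=hash,hash,hash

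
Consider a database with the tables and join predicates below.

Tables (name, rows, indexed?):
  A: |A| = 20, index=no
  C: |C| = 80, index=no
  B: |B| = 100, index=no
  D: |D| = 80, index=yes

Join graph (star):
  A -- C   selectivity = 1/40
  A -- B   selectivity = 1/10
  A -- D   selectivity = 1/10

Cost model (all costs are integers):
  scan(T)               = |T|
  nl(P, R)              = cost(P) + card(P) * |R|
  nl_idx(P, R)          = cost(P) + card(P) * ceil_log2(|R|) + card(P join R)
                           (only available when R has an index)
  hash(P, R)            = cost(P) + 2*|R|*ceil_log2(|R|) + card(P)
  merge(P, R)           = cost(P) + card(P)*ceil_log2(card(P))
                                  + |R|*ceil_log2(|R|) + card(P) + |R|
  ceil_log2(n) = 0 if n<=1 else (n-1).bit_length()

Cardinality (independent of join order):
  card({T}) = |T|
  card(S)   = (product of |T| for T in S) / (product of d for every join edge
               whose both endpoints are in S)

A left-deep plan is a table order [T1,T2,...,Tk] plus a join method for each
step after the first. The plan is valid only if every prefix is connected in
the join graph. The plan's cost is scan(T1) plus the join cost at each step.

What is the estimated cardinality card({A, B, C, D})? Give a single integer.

Tables in S: A(20), B(100), C(80), D(80)
Edges inside S: A-C(d=40), A-B(d=10), A-D(d=10)
numerator = 20 * 100 * 80 * 80 = 12800000
denominator = 40 * 10 * 10 = 4000
card(S) = 12800000 / 4000 = 3200

3200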